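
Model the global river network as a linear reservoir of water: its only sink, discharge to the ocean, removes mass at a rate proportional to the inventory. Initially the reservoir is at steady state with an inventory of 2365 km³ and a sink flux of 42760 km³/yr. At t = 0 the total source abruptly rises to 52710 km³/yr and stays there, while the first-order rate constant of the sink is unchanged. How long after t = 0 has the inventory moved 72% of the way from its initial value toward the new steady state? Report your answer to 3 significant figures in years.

τ = M₀/F₀ = 2365/42760 = 0.05531 yr.
The remaining gap fraction is e^(−t/τ); 72% covered ⇒ e^(−t/τ) = 0.280.
t = −τ ln(0.280) = 0.05531 × 1.273 = 0.07041 yr.

0.0704 yr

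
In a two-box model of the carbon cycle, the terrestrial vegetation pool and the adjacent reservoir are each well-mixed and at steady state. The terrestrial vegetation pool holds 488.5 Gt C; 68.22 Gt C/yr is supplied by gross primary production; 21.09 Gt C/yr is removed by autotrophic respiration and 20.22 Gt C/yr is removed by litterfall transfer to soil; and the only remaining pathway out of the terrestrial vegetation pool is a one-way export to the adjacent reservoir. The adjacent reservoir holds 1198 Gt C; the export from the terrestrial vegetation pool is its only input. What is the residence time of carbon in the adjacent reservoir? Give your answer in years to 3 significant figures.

Balance the terrestrial vegetation pool: ΣF_in = 68.220 Gt C/yr.
Export to the adjacent reservoir = ΣF_in − (21.09 + 20.22) = 26.910 Gt C/yr.
At steady state the output of the adjacent reservoir equals its input, 26.910 Gt C/yr.
τ = M / F = 1198 / 26.910 = 44.52 yr.

44.5 yr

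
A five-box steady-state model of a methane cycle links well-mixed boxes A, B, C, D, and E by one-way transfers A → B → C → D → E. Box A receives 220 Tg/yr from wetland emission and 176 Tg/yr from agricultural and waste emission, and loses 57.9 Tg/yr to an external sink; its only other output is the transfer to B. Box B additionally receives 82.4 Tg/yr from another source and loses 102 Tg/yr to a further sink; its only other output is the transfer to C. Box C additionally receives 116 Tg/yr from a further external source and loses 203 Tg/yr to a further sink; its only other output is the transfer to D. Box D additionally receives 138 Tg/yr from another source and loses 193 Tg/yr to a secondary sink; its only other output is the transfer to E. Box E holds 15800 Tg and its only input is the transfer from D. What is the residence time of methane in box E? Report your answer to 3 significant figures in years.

89.5 yr

Box A: F(A→B) = (220 + 176) − 57.9 = 338.10 Tg/yr.
Box B: F(B→C) = (338.10 + 82.4) − 102 = 318.50 Tg/yr.
Box C: F(C→D) = (318.50 + 116) − 203 = 231.50 Tg/yr.
Box D: F(D→E) = (231.50 + 138) − 193 = 176.50 Tg/yr.
Box E throughput = its input = 176.50 Tg/yr; τ = 15800 / 176.50 = 89.52 yr.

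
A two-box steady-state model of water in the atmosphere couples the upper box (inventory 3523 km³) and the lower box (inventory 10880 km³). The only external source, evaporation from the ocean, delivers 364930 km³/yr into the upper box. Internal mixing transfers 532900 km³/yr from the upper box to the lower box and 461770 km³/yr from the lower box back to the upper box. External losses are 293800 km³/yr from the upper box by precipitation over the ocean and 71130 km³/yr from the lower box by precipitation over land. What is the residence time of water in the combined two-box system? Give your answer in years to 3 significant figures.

Treat the two boxes together as one reservoir: the mixing fluxes between them are internal recycling, so τ = ΣM / Σ(external losses).
M_total = 3523 + 10880 = 14403 km³.
ΣF_external_out = 293800 + 71130 = 364930 km³/yr.
τ = M_total / ΣF_ext = 14403 / 364930 = 0.03947 yr.

0.0395 yr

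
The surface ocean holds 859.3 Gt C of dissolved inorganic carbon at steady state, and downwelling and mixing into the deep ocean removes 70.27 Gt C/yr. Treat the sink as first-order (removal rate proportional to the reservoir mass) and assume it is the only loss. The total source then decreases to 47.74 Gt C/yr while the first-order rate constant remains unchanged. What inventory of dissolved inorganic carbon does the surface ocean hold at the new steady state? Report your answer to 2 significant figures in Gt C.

580 Gt C

Rate constant k = F/M = 70.27 / 859.3 = 0.08178 yr⁻¹.
At the new steady state, source = k·M_new ⇒ M_new = 47.74 / 0.08178 = 583.8 Gt C.
(Equivalently M_new = M × F_new/F_old = 859.3 × 47.74/70.27.)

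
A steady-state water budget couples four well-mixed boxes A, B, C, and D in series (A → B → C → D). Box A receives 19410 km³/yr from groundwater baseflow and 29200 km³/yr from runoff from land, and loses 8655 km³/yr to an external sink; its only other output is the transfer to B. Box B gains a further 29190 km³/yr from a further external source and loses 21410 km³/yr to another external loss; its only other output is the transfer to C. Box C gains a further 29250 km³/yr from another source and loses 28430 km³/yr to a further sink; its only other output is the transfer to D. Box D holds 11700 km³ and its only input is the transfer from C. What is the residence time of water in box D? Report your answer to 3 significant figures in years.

0.241 yr

Box A: F(A→B) = (19410 + 29200) − 8655 = 39955 km³/yr.
Box B: F(B→C) = (39955 + 29190) − 21410 = 47735 km³/yr.
Box C: F(C→D) = (47735 + 29250) − 28430 = 48555 km³/yr.
Box D throughput = its input = 48555 km³/yr; τ = 11700 / 48555 = 0.2410 yr.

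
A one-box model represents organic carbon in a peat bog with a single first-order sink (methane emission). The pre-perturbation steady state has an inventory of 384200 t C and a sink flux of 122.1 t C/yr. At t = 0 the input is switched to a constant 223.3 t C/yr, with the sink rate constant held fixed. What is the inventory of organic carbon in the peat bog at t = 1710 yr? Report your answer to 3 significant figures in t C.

Residence time τ = M₀/F₀ = 3147 yr. The eventual steady state is M_∞ = M₀·(F₁/F₀) = 384200 × 223.3/122.1 = 702640 t C.
The anomaly ΔM(t) = M(t) − M_∞ decays as ΔM₀·e^(−t/τ) with ΔM₀ = 384200 − 702640 = −318400 t C.
At t = 1710 yr, e^(−t/τ) = e^(−0.5434) = 0.5807, so ΔM = −184900 t C and M = 702640 − 184900 = 517710 t C.

518000 t C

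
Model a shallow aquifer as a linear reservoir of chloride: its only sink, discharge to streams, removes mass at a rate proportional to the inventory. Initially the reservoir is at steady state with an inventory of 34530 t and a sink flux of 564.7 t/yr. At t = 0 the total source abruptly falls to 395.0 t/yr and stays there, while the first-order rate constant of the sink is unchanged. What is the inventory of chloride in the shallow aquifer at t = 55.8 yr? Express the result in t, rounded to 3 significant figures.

28300 t

The sink rate constant is k = F₀/M₀ = 564.7/34530 = 0.01635 yr⁻¹.
Solving dM/dt = F₁ − kM with M(0) = M₀ gives M(t) = F₁/k + (M₀ − F₁/k)·e^(−kt).
F₁/k = 395.0/0.01635 = 24153 t; kt = 0.01635 × 55.8 = 0.9125, e^(−kt) = 0.4015.
M(55.8) = 24153 + (34530 − 24153) × 0.4015 = 24153 + 4166 = 28320 t.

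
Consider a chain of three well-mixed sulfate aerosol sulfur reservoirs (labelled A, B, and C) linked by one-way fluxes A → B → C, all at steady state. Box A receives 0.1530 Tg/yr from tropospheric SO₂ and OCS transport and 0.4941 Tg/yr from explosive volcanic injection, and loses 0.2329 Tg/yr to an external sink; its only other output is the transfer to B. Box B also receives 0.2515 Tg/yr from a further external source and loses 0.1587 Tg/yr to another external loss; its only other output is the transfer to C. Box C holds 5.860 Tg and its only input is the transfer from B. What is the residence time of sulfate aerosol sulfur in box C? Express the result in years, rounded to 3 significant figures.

Box A: F(A→B) = (0.1530 + 0.4941) − 0.2329 = 0.41420 Tg/yr.
Box B: F(B→C) = (0.41420 + 0.2515) − 0.1587 = 0.50700 Tg/yr.
Box C throughput = its input = 0.50700 Tg/yr; τ = 5.860 / 0.50700 = 11.56 yr.

11.6 yr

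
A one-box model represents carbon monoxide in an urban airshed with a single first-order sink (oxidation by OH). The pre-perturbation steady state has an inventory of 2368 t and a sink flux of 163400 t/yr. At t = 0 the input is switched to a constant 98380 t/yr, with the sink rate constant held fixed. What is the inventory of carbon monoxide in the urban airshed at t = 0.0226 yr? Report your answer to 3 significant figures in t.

Residence time τ = M₀/F₀ = 0.01449 yr. The eventual steady state is M_∞ = M₀·(F₁/F₀) = 2368 × 98380/163400 = 1425.7 t.
The anomaly ΔM(t) = M(t) − M_∞ decays as ΔM₀·e^(−t/τ) with ΔM₀ = 2368 − 1425.7 = 942.3 t.
At t = 0.0226 yr, e^(−t/τ) = e^(−1.559) = 0.2102, so ΔM = 198.1 t and M = 1425.7 + 198.1 = 1623.8 t.

1620 t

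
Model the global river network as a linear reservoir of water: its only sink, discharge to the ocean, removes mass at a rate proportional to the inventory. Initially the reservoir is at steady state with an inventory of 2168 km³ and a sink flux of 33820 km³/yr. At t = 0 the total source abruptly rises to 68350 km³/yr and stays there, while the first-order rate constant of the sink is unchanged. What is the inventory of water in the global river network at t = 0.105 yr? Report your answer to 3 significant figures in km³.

The sink rate constant is k = F₀/M₀ = 33820/2168 = 15.60 yr⁻¹.
Solving dM/dt = F₁ − kM with M(0) = M₀ gives M(t) = F₁/k + (M₀ − F₁/k)·e^(−kt).
F₁/k = 68350/15.60 = 4381.5 km³; kt = 15.60 × 0.105 = 1.638, e^(−kt) = 0.1944.
M(0.105) = 4381.5 + (2168 − 4381.5) × 0.1944 = 4381.5 − 430.3 = 3951.3 km³.

3950 km³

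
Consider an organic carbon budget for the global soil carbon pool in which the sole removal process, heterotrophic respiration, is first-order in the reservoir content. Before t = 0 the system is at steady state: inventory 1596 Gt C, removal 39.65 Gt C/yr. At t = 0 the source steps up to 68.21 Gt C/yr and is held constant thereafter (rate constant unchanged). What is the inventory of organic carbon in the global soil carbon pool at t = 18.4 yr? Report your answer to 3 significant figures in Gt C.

Residence time τ = M₀/F₀ = 40.25 yr. The eventual steady state is M_∞ = M₀·(F₁/F₀) = 1596 × 68.21/39.65 = 2745.6 Gt C.
The anomaly ΔM(t) = M(t) − M_∞ decays as ΔM₀·e^(−t/τ) with ΔM₀ = 1596 − 2745.6 = −1150 Gt C.
At t = 18.4 yr, e^(−t/τ) = e^(−0.4571) = 0.6331, so ΔM = −727.8 Gt C and M = 2745.6 − 727.8 = 2017.8 Gt C.

2020 Gt C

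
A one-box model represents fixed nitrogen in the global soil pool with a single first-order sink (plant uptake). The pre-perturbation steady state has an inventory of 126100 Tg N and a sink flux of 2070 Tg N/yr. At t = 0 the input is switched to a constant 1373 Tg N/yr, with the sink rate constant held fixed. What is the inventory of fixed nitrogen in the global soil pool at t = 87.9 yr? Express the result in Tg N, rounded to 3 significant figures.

93700 Tg N

Residence time τ = M₀/F₀ = 60.92 yr. The eventual steady state is M_∞ = M₀·(F₁/F₀) = 126100 × 1373/2070 = 83640 Tg N.
The anomaly ΔM(t) = M(t) − M_∞ decays as ΔM₀·e^(−t/τ) with ΔM₀ = 126100 − 83640 = 42460 Tg N.
At t = 87.9 yr, e^(−t/τ) = e^(−1.443) = 0.2362, so ΔM = 10030 Tg N and M = 83640 + 10030 = 93671 Tg N.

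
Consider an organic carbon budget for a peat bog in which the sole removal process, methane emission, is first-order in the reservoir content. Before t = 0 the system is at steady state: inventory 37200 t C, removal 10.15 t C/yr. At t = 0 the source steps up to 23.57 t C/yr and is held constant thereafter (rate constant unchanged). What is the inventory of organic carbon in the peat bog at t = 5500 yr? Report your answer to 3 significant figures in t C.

Residence time τ = M₀/F₀ = 3665 yr. The eventual steady state is M_∞ = M₀·(F₁/F₀) = 37200 × 23.57/10.15 = 86385 t C.
The anomaly ΔM(t) = M(t) − M_∞ decays as ΔM₀·e^(−t/τ) with ΔM₀ = 37200 − 86385 = −49180 t C.
At t = 5500 yr, e^(−t/τ) = e^(−1.501) = 0.2230, so ΔM = −10970 t C and M = 86385 − 10970 = 75417 t C.

75400 t C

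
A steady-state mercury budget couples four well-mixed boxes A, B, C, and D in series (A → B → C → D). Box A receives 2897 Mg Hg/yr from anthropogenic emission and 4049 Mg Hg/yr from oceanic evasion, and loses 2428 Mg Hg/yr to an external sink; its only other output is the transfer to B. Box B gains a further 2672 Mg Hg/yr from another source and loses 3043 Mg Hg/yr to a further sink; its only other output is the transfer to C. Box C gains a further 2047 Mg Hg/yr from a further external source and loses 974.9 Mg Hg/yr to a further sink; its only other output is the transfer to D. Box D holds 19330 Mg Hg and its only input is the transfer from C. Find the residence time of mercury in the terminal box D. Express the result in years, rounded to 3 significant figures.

3.70 yr

Box A: F(A→B) = (2897 + 4049) − 2428 = 4518.0 Mg Hg/yr.
Box B: F(B→C) = (4518.0 + 2672) − 3043 = 4147.0 Mg Hg/yr.
Box C: F(C→D) = (4147.0 + 2047) − 974.9 = 5219.1 Mg Hg/yr.
Box D throughput = its input = 5219.1 Mg Hg/yr; τ = 19330 / 5219.1 = 3.704 yr.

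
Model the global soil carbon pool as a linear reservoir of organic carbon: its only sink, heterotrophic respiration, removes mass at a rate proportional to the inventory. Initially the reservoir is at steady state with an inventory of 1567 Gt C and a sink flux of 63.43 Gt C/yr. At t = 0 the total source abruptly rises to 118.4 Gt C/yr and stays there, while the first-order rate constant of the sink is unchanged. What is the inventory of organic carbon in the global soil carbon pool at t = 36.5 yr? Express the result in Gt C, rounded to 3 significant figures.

τ = M₀/F₀ = 1567/63.43 = 24.70 yr; rate constant k = 1/τ.
New steady state M_∞ = F₁/k = F₁·τ = 118.4 × 24.70 = 2925.0 Gt C.
M(t) = M_∞ + (M₀ − M_∞)·e^(−t/τ); t/τ = 36.5/24.70 = 1.477, so e^(−t/τ) = 0.2282.
M(t) = 2925.0 − 1358 × 0.2282 = 2615.1 Gt C.

2620 Gt C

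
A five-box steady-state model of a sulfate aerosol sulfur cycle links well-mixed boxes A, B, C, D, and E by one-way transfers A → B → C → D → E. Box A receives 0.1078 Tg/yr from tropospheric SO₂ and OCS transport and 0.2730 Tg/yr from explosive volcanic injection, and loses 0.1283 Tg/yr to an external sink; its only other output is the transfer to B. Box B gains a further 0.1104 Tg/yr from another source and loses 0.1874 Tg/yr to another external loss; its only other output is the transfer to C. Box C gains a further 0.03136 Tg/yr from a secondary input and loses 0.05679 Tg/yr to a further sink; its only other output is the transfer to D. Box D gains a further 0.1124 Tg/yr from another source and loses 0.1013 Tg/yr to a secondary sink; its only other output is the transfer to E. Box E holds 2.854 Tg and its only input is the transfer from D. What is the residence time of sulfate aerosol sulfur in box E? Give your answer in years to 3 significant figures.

Box A: F(A→B) = (0.1078 + 0.2730) − 0.1283 = 0.25250 Tg/yr.
Box B: F(B→C) = (0.25250 + 0.1104) − 0.1874 = 0.17550 Tg/yr.
Box C: F(C→D) = (0.17550 + 0.03136) − 0.05679 = 0.15007 Tg/yr.
Box D: F(D→E) = (0.15007 + 0.1124) − 0.1013 = 0.16117 Tg/yr.
Box E throughput = its input = 0.16117 Tg/yr; τ = 2.854 / 0.16117 = 17.71 yr.

17.7 yr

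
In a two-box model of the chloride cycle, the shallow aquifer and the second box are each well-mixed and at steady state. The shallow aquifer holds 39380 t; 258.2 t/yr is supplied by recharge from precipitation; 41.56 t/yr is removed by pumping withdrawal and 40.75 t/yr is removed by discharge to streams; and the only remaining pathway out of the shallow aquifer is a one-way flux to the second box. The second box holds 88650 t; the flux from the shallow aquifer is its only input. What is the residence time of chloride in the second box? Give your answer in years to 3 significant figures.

Balance the shallow aquifer: ΣF_in = 258.20 t/yr.
Flux to the second box = ΣF_in − (41.56 + 40.75) = 175.89 t/yr.
At steady state the output of the second box equals its input, 175.89 t/yr.
τ = M / F = 88650 / 175.89 = 504.0 yr.

504 yr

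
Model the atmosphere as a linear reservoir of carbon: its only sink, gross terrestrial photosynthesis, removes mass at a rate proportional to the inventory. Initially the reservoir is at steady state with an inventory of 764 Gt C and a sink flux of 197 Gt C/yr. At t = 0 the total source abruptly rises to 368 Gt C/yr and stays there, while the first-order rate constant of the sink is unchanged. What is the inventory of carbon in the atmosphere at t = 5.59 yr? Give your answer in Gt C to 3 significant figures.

1270 Gt C

τ = M₀/F₀ = 764/197 = 3.878 yr; rate constant k = 1/τ.
New steady state M_∞ = F₁/k = F₁·τ = 368 × 3.878 = 1427.2 Gt C.
M(t) = M_∞ + (M₀ − M_∞)·e^(−t/τ); t/τ = 5.59/3.878 = 1.441, so e^(−t/τ) = 0.2366.
M(t) = 1427.2 − 663.2 × 0.2366 = 1270.3 Gt C.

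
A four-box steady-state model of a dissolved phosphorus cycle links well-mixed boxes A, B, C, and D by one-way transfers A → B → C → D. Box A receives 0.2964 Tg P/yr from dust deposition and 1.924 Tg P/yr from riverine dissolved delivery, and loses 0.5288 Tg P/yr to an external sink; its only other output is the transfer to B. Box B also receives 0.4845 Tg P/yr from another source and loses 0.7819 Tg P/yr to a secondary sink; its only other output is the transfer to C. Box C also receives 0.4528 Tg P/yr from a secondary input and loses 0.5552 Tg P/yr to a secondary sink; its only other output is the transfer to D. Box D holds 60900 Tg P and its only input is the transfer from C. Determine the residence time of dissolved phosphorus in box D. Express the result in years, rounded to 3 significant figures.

Box A: F(A→B) = (0.2964 + 1.924) − 0.5288 = 1.6916 Tg P/yr.
Box B: F(B→C) = (1.6916 + 0.4845) − 0.7819 = 1.3942 Tg P/yr.
Box C: F(C→D) = (1.3942 + 0.4528) − 0.5552 = 1.2918 Tg P/yr.
Box D throughput = its input = 1.2918 Tg P/yr; τ = 60900 / 1.2918 = 47140 yr.

47100 yr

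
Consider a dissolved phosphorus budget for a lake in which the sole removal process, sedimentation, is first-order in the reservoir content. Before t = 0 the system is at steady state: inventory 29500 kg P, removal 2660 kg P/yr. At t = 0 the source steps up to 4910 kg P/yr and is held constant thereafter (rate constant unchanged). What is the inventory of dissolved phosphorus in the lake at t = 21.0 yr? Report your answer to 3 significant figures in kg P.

The sink rate constant is k = F₀/M₀ = 2660/29500 = 0.09017 yr⁻¹.
Solving dM/dt = F₁ − kM with M(0) = M₀ gives M(t) = F₁/k + (M₀ − F₁/k)·e^(−kt).
F₁/k = 4910/0.09017 = 54453 kg P; kt = 0.09017 × 21.0 = 1.894, e^(−kt) = 0.1505.
M(21.0) = 54453 + (29500 − 54453) × 0.1505 = 54453 − 3756 = 50697 kg P.

50700 kg P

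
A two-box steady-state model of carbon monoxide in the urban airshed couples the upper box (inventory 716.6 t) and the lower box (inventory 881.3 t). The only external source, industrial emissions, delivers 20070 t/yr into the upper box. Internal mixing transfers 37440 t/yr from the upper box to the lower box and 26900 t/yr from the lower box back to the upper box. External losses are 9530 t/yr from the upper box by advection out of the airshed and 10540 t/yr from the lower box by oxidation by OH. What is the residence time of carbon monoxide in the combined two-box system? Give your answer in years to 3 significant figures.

Residence time in the combined system uses the total inventory and the total *external* removal — internal exchanges between the two boxes cancel.
M_total = 716.6 + 881.3 = 1597.9 t.
ΣF_external_out = 9530 + 10540 = 20070 t/yr.
τ = M_total / ΣF_ext = 1597.9 / 20070 = 0.07962 yr.

0.0796 yr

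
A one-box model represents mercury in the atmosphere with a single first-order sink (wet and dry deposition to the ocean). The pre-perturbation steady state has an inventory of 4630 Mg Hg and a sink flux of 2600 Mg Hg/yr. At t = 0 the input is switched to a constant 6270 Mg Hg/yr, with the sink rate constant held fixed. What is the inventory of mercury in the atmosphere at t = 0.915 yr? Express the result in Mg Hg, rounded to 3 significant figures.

7260 Mg Hg

τ = M₀/F₀ = 4630/2600 = 1.781 yr; rate constant k = 1/τ.
New steady state M_∞ = F₁/k = F₁·τ = 6270 × 1.781 = 11165 Mg Hg.
M(t) = M_∞ + (M₀ − M_∞)·e^(−t/τ); t/τ = 0.915/1.781 = 0.5138, so e^(−t/τ) = 0.5982.
M(t) = 11165 − 6535 × 0.5982 = 7255.9 Mg Hg.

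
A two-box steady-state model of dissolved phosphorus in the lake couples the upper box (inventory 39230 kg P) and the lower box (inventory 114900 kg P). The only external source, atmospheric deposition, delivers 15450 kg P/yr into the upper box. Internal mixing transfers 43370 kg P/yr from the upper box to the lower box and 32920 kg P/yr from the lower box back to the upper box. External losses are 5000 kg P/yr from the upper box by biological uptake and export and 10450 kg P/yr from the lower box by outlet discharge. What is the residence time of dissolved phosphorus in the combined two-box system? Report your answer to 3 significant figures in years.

9.98 yr

For the system as a whole, the A↔B exchange is internal and contributes nothing to the throughput; only the external sinks remove mass.
M_total = 39230 + 114900 = 154130 kg P.
ΣF_external_out = 5000 + 10450 = 15450 kg P/yr.
τ = M_total / ΣF_ext = 154130 / 15450 = 9.976 yr.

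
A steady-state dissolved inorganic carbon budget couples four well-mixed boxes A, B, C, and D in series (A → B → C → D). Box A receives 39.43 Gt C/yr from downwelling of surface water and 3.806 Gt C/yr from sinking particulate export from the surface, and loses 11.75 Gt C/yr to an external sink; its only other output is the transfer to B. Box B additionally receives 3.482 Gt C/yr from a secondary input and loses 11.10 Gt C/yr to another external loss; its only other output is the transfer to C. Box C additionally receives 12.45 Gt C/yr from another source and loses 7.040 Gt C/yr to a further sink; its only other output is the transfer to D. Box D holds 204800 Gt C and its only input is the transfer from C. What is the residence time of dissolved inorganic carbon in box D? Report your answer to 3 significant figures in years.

Box A: F(A→B) = (39.43 + 3.806) − 11.75 = 31.486 Gt C/yr.
Box B: F(B→C) = (31.486 + 3.482) − 11.10 = 23.868 Gt C/yr.
Box C: F(C→D) = (23.868 + 12.45) − 7.040 = 29.278 Gt C/yr.
Box D throughput = its input = 29.278 Gt C/yr; τ = 204800 / 29.278 = 6995 yr.

7000 yr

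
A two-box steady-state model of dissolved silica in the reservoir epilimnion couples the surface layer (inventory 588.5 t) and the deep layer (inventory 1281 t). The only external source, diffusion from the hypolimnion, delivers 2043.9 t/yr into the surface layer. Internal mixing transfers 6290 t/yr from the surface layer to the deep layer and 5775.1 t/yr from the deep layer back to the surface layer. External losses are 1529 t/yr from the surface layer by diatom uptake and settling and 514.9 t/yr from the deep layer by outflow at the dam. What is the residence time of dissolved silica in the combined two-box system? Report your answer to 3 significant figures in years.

Treat the two boxes together as one reservoir: the mixing fluxes between them are internal recycling, so τ = ΣM / Σ(external losses).
M_total = 588.5 + 1281 = 1869.5 t.
ΣF_external_out = 1529 + 514.9 = 2043.9 t/yr.
τ = M_total / ΣF_ext = 1869.5 / 2043.9 = 0.9147 yr.

0.915 yr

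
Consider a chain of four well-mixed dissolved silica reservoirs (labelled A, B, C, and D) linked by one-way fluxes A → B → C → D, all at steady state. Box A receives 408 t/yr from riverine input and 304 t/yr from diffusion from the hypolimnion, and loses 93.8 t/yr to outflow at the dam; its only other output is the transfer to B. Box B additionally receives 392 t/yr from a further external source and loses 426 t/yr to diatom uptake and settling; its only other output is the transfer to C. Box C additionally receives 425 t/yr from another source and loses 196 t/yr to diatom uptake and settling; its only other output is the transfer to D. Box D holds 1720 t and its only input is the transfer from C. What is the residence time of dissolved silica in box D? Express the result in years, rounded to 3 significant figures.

2.12 yr

Box A: F(A→B) = (408 + 304) − 93.8 = 618.20 t/yr.
Box B: F(B→C) = (618.20 + 392) − 426 = 584.20 t/yr.
Box C: F(C→D) = (584.20 + 425) − 196 = 813.20 t/yr.
Box D throughput = its input = 813.20 t/yr; τ = 1720 / 813.20 = 2.115 yr.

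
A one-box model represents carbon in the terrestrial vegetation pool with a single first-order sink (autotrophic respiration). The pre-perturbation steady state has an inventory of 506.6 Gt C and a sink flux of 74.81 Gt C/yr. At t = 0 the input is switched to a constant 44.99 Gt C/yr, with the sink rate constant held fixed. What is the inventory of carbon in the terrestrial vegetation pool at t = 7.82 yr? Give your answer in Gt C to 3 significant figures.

368 Gt C

The sink rate constant is k = F₀/M₀ = 74.81/506.6 = 0.1477 yr⁻¹.
Solving dM/dt = F₁ − kM with M(0) = M₀ gives M(t) = F₁/k + (M₀ − F₁/k)·e^(−kt).
F₁/k = 44.99/0.1477 = 304.66 Gt C; kt = 0.1477 × 7.82 = 1.155, e^(−kt) = 0.3151.
M(7.82) = 304.66 + (506.6 − 304.66) × 0.3151 = 304.66 + 63.64 = 368.30 Gt C.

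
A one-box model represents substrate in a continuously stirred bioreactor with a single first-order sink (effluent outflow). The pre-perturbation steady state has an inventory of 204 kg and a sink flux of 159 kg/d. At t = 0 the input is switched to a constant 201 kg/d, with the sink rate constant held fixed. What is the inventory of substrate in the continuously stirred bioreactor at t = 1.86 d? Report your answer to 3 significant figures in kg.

τ = M₀/F₀ = 204/159 = 1.283 d; rate constant k = 1/τ.
New steady state M_∞ = F₁/k = F₁·τ = 201 × 1.283 = 257.89 kg.
M(t) = M_∞ + (M₀ − M_∞)·e^(−t/τ); t/τ = 1.86/1.283 = 1.450, so e^(−t/τ) = 0.2346.
M(t) = 257.89 − 53.89 × 0.2346 = 245.24 kg.

245 kg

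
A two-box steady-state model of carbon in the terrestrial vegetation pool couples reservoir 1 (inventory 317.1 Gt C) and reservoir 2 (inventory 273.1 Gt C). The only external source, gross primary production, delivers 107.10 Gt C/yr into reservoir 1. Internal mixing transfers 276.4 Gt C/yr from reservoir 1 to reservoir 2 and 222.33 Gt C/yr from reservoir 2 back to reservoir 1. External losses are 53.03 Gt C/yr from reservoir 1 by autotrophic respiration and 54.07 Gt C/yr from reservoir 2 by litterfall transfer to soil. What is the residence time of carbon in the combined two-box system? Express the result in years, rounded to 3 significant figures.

5.51 yr

For the system as a whole, the A↔B exchange is internal and contributes nothing to the throughput; only the external sinks remove mass.
M_total = 317.1 + 273.1 = 590.20 Gt C.
ΣF_external_out = 53.03 + 54.07 = 107.10 Gt C/yr.
τ = M_total / ΣF_ext = 590.20 / 107.10 = 5.511 yr.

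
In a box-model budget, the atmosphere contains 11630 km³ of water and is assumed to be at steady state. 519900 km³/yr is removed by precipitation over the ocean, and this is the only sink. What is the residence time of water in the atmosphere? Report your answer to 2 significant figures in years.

0.022 yr

τ = M / F = 11630 / 519900 = 0.02237 yr.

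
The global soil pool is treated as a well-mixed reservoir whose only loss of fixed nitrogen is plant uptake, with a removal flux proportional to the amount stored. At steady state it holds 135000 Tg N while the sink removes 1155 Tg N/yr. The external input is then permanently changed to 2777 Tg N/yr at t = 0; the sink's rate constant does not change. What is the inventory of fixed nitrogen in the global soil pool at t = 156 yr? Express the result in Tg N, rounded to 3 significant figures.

τ = M₀/F₀ = 135000/1155 = 116.9 yr; rate constant k = 1/τ.
New steady state M_∞ = F₁/k = F₁·τ = 2777 × 116.9 = 324580 Tg N.
M(t) = M_∞ + (M₀ − M_∞)·e^(−t/τ); t/τ = 156/116.9 = 1.335, so e^(−t/τ) = 0.2632.
M(t) = 324580 − 189600 × 0.2632 = 274680 Tg N.

275000 Tg N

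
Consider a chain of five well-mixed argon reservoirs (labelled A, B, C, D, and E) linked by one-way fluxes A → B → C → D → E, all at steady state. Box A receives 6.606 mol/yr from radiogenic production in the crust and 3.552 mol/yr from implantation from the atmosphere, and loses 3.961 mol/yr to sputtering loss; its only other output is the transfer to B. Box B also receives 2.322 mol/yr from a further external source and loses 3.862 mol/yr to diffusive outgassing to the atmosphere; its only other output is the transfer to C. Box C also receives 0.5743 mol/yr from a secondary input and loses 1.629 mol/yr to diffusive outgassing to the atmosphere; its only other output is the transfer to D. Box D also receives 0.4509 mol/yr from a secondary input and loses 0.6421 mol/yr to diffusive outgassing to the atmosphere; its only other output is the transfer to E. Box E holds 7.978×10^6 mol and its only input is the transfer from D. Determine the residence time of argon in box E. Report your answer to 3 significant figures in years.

2.34×10^6 yr

Box A: F(A→B) = (6.606 + 3.552) − 3.961 = 6.1970 mol/yr.
Box B: F(B→C) = (6.1970 + 2.322) − 3.862 = 4.6570 mol/yr.
Box C: F(C→D) = (4.6570 + 0.5743) − 1.629 = 3.6023 mol/yr.
Box D: F(D→E) = (3.6023 + 0.4509) − 0.6421 = 3.4111 mol/yr.
Box E throughput = its input = 3.4111 mol/yr; τ = 7.978×10^6 / 3.4111 = 2.339×10^6 yr.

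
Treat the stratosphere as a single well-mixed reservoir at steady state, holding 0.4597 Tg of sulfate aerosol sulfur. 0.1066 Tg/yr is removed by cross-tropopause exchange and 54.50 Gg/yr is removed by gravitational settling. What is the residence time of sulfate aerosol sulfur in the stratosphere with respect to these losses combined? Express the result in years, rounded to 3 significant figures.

2.85 yr

Convert the gravitational settling flux: 54.50 Gg/yr = 0.05450 Tg/yr.
Total removal = 0.1066 + 0.05450 = 0.16110 Tg/yr.
τ = M / ΣF_out = 0.4597 / 0.16110 = 2.854 yr.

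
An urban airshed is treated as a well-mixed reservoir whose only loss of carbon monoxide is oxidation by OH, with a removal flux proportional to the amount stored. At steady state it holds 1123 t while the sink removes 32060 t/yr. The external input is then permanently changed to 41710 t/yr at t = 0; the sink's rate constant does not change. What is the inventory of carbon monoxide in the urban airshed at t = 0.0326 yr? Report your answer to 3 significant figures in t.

τ = M₀/F₀ = 1123/32060 = 0.03503 yr; rate constant k = 1/τ.
New steady state M_∞ = F₁/k = F₁·τ = 41710 × 0.03503 = 1461.0 t.
M(t) = M_∞ + (M₀ − M_∞)·e^(−t/τ); t/τ = 0.0326/0.03503 = 0.9307, so e^(−t/τ) = 0.3943.
M(t) = 1461.0 − 338.0 × 0.3943 = 1327.7 t.

1330 t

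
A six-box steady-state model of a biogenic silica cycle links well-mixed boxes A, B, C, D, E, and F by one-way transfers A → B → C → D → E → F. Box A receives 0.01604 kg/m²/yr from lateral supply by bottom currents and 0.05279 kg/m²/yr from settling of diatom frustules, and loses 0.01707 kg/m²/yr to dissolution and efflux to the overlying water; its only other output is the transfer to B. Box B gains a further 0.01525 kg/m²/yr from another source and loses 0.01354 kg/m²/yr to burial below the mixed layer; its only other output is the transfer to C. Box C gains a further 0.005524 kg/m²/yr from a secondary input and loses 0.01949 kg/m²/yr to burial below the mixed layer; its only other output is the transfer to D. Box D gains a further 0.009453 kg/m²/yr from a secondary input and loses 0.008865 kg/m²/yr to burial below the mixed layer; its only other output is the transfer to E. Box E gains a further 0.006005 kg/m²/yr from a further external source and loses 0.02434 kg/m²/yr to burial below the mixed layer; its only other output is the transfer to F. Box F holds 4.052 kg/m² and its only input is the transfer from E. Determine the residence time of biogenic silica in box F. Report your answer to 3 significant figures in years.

186 yr

Box A: F(A→B) = (0.01604 + 0.05279) − 0.01707 = 0.051760 kg/m²/yr.
Box B: F(B→C) = (0.051760 + 0.01525) − 0.01354 = 0.053470 kg/m²/yr.
Box C: F(C→D) = (0.053470 + 0.005524) − 0.01949 = 0.039504 kg/m²/yr.
Box D: F(D→E) = (0.039504 + 0.009453) − 0.008865 = 0.040092 kg/m²/yr.
Box E: F(E→F) = (0.040092 + 0.006005) − 0.02434 = 0.021757 kg/m²/yr.
Box F throughput = its input = 0.021757 kg/m²/yr; τ = 4.052 / 0.021757 = 186.2 yr.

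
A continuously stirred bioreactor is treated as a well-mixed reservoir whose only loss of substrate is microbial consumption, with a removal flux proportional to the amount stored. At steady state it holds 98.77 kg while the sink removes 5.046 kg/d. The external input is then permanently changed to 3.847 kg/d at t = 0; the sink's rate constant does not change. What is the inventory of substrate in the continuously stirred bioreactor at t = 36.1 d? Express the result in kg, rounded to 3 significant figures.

Residence time τ = M₀/F₀ = 19.57 d. The eventual steady state is M_∞ = M₀·(F₁/F₀) = 98.77 × 3.847/5.046 = 75.301 kg.
The anomaly ΔM(t) = M(t) − M_∞ decays as ΔM₀·e^(−t/τ) with ΔM₀ = 98.77 − 75.301 = 23.47 kg.
At t = 36.1 d, e^(−t/τ) = e^(−1.844) = 0.1581, so ΔM = 3.711 kg and M = 75.301 + 3.711 = 79.012 kg.

79.0 kg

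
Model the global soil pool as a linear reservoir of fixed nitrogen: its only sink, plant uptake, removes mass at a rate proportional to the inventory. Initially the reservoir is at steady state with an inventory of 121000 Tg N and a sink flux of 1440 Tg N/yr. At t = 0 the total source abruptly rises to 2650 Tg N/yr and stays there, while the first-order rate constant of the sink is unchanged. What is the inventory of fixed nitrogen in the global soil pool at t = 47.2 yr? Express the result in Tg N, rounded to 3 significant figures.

165000 Tg N

Residence time τ = M₀/F₀ = 84.03 yr. The eventual steady state is M_∞ = M₀·(F₁/F₀) = 121000 × 2650/1440 = 222670 Tg N.
The anomaly ΔM(t) = M(t) − M_∞ decays as ΔM₀·e^(−t/τ) with ΔM₀ = 121000 − 222670 = −101700 Tg N.
At t = 47.2 yr, e^(−t/τ) = e^(−0.5617) = 0.5702, so ΔM = −57980 Tg N and M = 222670 − 57980 = 164700 Tg N.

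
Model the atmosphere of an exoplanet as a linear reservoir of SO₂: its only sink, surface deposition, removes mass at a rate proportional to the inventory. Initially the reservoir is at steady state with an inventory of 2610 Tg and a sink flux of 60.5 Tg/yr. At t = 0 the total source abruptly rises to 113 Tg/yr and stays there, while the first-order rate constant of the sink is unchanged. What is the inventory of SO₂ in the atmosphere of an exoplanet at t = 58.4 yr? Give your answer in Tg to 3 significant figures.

τ = M₀/F₀ = 2610/60.5 = 43.14 yr; rate constant k = 1/τ.
New steady state M_∞ = F₁/k = F₁·τ = 113 × 43.14 = 4874.9 Tg.
M(t) = M_∞ + (M₀ − M_∞)·e^(−t/τ); t/τ = 58.4/43.14 = 1.354, so e^(−t/τ) = 0.2583.
M(t) = 4874.9 − 2265 × 0.2583 = 4289.9 Tg.

4290 Tg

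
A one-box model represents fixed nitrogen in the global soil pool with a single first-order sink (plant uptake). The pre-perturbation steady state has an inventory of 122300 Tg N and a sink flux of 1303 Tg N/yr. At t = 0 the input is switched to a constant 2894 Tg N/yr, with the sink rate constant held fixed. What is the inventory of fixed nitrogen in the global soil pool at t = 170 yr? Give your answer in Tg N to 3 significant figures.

Residence time τ = M₀/F₀ = 93.86 yr. The eventual steady state is M_∞ = M₀·(F₁/F₀) = 122300 × 2894/1303 = 271630 Tg N.
The anomaly ΔM(t) = M(t) − M_∞ decays as ΔM₀·e^(−t/τ) with ΔM₀ = 122300 − 271630 = −149300 Tg N.
At t = 170 yr, e^(−t/τ) = e^(−1.811) = 0.1635, so ΔM = −24410 Tg N and M = 271630 − 24410 = 247220 Tg N.

247000 Tg N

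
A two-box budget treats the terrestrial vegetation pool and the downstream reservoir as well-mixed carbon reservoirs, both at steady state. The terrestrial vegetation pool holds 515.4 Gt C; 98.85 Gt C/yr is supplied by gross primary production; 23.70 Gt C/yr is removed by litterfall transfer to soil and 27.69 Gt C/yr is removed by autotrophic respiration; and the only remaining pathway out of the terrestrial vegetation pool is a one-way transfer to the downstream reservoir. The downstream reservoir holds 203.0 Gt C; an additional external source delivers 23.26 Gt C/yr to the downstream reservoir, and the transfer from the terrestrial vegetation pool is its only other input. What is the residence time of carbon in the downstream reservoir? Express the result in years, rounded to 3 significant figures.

Balance the terrestrial vegetation pool: ΣF_in = 98.850 Gt C/yr.
Transfer to the downstream reservoir = ΣF_in − (23.70 + 27.69) = 47.460 Gt C/yr.
Total input to the downstream reservoir = 47.460 + 23.26 = 70.720 Gt C/yr; at steady state this equals its total output.
τ = M / F = 203.0 / 70.720 = 2.870 yr.

2.87 yr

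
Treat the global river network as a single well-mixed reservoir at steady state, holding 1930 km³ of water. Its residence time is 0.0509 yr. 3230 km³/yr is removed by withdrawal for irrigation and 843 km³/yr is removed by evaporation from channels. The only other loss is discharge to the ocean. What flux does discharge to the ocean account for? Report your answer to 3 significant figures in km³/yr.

Total removal F = M/τ = 1930 / 0.0509 = 37920 km³/yr.
Discharge to the ocean = F − (3230 + 843) = 37920 − 4073 = 33840 km³/yr.

33800 km³/yr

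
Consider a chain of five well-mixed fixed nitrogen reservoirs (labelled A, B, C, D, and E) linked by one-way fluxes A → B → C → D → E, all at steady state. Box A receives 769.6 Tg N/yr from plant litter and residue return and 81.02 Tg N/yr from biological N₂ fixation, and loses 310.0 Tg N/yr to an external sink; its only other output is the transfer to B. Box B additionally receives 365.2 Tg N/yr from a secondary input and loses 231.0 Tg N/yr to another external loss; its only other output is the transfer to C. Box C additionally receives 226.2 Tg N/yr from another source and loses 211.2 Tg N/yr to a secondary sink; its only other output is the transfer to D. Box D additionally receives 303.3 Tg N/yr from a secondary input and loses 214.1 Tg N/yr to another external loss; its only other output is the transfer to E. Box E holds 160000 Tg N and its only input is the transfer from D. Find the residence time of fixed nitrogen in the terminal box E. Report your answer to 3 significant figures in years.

205 yr

Box A: F(A→B) = (769.6 + 81.02) − 310.0 = 540.62 Tg N/yr.
Box B: F(B→C) = (540.62 + 365.2) − 231.0 = 674.82 Tg N/yr.
Box C: F(C→D) = (674.82 + 226.2) − 211.2 = 689.82 Tg N/yr.
Box D: F(D→E) = (689.82 + 303.3) − 214.1 = 779.02 Tg N/yr.
Box E throughput = its input = 779.02 Tg N/yr; τ = 160000 / 779.02 = 205.4 yr.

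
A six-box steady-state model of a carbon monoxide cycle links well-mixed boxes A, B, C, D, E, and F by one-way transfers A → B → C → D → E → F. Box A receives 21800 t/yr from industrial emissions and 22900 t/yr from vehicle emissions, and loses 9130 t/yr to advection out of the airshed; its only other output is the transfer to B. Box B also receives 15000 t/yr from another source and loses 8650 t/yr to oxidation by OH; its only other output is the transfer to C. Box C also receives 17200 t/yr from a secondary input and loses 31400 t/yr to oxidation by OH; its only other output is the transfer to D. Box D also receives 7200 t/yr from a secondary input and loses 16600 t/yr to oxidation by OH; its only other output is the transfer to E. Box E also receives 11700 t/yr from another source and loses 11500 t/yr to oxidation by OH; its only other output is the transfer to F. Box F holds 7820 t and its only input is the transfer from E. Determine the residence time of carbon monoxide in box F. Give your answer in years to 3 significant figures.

Box A: F(A→B) = (21800 + 22900) − 9130 = 35570 t/yr.
Box B: F(B→C) = (35570 + 15000) − 8650 = 41920 t/yr.
Box C: F(C→D) = (41920 + 17200) − 31400 = 27720 t/yr.
Box D: F(D→E) = (27720 + 7200) − 16600 = 18320 t/yr.
Box E: F(E→F) = (18320 + 11700) − 11500 = 18520 t/yr.
Box F throughput = its input = 18520 t/yr; τ = 7820 / 18520 = 0.4222 yr.

0.422 yr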